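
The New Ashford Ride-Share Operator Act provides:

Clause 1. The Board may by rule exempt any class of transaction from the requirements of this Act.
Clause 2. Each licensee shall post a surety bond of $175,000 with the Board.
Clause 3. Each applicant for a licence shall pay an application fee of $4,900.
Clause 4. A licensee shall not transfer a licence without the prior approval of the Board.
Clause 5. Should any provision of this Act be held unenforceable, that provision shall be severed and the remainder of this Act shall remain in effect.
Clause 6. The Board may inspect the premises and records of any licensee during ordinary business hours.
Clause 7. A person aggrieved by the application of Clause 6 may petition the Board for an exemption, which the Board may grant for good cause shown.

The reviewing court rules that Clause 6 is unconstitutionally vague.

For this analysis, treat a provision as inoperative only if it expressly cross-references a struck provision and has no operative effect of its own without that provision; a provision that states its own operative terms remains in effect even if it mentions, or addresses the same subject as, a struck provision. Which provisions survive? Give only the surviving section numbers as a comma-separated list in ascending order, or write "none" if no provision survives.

Clause 6 is struck. Clause 7 has no operative effect of its own apart from Clause 6 and is therefore inoperative. Under the severability clause in Clause 5, the remaining provisions continue in force. The provisions still in force are Clause 1, Clause 2, Clause 3, Clause 4, and Clause 5.

1, 2, 3, 4, 5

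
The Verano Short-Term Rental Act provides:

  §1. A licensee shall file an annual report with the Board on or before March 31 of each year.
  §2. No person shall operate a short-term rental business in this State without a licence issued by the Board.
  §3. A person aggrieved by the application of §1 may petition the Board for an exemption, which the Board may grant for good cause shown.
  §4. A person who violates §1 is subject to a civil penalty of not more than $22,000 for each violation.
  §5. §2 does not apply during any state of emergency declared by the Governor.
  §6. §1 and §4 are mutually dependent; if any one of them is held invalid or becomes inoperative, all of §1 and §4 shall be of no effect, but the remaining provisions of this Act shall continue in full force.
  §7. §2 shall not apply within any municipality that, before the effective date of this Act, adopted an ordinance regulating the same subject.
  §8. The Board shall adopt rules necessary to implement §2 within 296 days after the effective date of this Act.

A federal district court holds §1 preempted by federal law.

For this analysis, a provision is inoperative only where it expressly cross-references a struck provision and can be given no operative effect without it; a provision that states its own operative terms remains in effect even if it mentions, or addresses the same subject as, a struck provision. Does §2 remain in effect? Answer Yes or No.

§1 is struck. §3 merely fixes the exemption procedure for §1; with §1 gone it has nothing to operate on and falls away. §4 has no operative effect of its own apart from §1 and is therefore inoperative. §6 declares §1 and §4 mutually dependent; since one of them has fallen, all of them are of no effect. The remainder continues in force under §6. That leaves §2, §5, §6, §7, and §8 in effect. §2 is among the surviving provisions, so the answer is yes.

Yes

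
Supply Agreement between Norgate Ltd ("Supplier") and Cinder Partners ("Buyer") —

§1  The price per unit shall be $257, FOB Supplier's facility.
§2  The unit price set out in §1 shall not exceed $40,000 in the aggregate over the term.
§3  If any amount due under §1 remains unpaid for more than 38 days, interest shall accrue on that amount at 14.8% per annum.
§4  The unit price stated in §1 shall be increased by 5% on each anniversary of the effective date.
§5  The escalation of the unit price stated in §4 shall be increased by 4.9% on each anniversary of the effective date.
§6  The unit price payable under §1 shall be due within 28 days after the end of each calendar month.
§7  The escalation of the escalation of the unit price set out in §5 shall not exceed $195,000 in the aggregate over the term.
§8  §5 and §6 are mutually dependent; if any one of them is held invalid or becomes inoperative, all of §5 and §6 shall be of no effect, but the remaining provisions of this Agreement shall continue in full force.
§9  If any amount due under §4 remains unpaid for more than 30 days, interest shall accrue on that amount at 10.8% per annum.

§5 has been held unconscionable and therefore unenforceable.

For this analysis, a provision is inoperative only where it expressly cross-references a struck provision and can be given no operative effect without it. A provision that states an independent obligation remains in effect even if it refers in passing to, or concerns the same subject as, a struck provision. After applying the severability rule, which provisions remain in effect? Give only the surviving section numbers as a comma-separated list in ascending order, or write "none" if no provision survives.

§5 is struck. The whole of §7 is the aggregate cap on the escalation of the escalation of the unit price, defined by reference to §5, so §7 cannot stand once §5 is removed. §8 declares §5 and §6 mutually dependent; since one of them has fallen, all of them are of no effect. That brings down §6 as well. The remainder continues in force under §8. §1, §2, §3, §4, §8, and §9 remain in effect.

1, 2, 3, 4, 8, 9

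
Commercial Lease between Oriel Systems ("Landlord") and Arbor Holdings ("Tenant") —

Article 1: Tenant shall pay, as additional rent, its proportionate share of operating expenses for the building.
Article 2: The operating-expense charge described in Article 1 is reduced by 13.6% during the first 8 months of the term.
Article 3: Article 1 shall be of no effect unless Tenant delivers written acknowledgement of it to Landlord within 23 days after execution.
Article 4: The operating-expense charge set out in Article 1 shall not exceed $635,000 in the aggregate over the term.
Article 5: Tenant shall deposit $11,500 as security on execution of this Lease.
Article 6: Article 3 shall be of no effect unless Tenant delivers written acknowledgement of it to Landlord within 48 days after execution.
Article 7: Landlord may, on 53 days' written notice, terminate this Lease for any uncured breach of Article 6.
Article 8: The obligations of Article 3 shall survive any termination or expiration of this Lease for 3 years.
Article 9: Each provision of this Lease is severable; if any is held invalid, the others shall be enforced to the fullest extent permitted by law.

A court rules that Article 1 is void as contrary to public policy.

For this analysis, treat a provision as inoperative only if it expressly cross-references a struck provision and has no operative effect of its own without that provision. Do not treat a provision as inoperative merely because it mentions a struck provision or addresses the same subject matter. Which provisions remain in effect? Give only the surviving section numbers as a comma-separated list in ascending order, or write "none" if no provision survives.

Article 1 is struck. Article 2 has no operative effect of its own apart from Article 1 and is therefore inoperative. Article 3 merely fixes the acknowledgement condition for Article 1; with Article 1 gone it has nothing to operate on and falls away. Article 4 has no operative effect of its own apart from Article 1 and is therefore inoperative. Article 6 merely fixes the acknowledgement condition for Article 3; with Article 3 gone it has nothing to operate on and falls away. Article 8 operates only by reference to Article 3, so it falls with Article 3. Article 7 merely fixes the termination right for breach of Article 6; with Article 6 gone it has nothing to operate on and falls away. Under the severability clause in Article 9, the remaining provisions continue in force. The provisions still in force are Article 5 and Article 9.

5, 9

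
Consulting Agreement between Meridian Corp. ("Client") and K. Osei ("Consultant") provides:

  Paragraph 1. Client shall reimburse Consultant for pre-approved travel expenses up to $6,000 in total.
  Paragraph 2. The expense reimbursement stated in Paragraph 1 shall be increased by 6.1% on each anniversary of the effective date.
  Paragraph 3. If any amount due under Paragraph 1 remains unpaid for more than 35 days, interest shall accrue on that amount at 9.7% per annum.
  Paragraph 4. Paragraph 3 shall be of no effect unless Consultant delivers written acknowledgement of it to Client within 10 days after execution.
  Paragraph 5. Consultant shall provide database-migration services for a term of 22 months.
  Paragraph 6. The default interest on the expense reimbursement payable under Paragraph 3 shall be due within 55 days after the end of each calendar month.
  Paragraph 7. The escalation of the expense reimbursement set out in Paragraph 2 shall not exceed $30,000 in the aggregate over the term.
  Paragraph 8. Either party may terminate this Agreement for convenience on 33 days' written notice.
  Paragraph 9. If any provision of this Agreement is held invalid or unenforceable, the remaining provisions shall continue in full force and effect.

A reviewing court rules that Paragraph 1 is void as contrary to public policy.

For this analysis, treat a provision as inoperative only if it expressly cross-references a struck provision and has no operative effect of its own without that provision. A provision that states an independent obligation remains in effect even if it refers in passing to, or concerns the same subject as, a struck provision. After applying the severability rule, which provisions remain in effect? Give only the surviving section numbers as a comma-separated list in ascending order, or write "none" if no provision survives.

Paragraph 1 is struck. Paragraph 2 does nothing except set the escalation of the expense reimbursement by reference to Paragraph 1; with Paragraph 1 gone it has no independent effect and is inoperative. Paragraph 3 has no operative effect of its own apart from Paragraph 1 and is therefore inoperative. Paragraph 4 merely fixes the acknowledgement condition for Paragraph 3; with Paragraph 3 gone it has nothing to operate on and falls away. Paragraph 6 operates only by reference to Paragraph 3, so it falls with Paragraph 3. The whole of Paragraph 7 is the aggregate cap on the escalation of the expense reimbursement, defined by reference to Paragraph 2, so Paragraph 7 cannot stand once Paragraph 2 is removed. Under the severability clause in Paragraph 9, the remaining provisions continue in force. Paragraph 5, Paragraph 8, and Paragraph 9 remain in effect.

5, 8, 9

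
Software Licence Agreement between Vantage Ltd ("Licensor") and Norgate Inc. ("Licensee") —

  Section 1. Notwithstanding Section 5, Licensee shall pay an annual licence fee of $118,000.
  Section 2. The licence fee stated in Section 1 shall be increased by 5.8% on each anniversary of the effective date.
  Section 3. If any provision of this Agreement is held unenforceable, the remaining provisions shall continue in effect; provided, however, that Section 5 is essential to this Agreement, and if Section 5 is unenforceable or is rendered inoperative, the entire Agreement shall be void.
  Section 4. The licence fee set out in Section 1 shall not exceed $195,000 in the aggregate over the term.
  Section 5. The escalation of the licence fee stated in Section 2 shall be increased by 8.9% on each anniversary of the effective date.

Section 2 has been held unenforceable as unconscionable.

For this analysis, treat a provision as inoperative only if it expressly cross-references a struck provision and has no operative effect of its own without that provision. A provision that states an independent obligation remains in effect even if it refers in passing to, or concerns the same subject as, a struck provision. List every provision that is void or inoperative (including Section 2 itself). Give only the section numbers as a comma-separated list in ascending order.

Section 2 is struck. The whole of Section 5 is the escalation of the escalation of the licence fee, defined by reference to Section 2, so Section 5 cannot stand once Section 2 is removed. Section 3 makes Section 5 an essential term, and Section 5 has been rendered inoperative by the cascade; under Section 3, the entire Agreement is therefore void. No provision of the Agreement survives.

1, 2, 3, 4, 5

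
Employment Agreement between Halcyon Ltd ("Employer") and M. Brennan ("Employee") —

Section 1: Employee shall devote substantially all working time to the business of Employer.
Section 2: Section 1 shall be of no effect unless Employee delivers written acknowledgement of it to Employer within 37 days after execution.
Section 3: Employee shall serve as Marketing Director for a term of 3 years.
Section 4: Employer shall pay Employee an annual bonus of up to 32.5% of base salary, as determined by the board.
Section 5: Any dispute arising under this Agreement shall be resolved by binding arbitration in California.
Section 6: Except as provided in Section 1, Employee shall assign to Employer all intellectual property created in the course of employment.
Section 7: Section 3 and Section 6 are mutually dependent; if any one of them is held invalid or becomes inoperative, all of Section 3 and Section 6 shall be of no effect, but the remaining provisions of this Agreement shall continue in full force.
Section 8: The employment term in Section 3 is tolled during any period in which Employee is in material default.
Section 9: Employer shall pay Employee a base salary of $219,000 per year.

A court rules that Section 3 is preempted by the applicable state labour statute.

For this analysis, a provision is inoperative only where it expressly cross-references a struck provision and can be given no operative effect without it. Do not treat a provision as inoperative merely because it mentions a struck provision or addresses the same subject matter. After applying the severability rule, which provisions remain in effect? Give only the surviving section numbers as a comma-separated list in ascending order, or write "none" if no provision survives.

1, 2, 4, 5, 7, 9

Section 3 is struck. The whole of Section 8 is the tolling of the employment term, defined by reference to Section 3, so Section 8 cannot stand once Section 3 is removed. Section 7 declares Section 3 and Section 6 mutually dependent; since one of them has fallen, all of them are of no effect. That brings down Section 6 as well. The remainder continues in force under Section 7. The provisions still in force are Section 1, Section 2, Section 4, Section 5, Section 7, and Section 9.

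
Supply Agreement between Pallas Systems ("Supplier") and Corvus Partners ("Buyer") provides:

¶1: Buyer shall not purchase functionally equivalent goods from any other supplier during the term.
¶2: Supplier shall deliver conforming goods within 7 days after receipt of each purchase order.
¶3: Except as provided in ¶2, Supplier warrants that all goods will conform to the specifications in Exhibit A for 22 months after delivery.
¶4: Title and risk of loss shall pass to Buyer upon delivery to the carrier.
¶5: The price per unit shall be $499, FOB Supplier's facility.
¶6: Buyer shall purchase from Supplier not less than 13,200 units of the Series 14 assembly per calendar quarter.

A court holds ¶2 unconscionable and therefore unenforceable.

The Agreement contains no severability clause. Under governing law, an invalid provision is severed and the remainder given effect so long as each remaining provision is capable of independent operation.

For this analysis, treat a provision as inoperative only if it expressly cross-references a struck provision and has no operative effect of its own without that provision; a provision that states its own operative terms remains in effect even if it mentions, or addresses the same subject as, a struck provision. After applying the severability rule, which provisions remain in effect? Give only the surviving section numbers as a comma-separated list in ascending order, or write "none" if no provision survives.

1, 3, 4, 5, 6

¶2 is struck. ¶3 mentions ¶2 but its own obligation stands independently of ¶2, so ¶3 is not affected. Nothing else in the Agreement is defined by reference to ¶2. With no severability clause, the stated default rule severs what cannot stand and enforces each remaining provision that can operate on its own. ¶1, ¶3, ¶4, ¶5, and ¶6 remain in effect.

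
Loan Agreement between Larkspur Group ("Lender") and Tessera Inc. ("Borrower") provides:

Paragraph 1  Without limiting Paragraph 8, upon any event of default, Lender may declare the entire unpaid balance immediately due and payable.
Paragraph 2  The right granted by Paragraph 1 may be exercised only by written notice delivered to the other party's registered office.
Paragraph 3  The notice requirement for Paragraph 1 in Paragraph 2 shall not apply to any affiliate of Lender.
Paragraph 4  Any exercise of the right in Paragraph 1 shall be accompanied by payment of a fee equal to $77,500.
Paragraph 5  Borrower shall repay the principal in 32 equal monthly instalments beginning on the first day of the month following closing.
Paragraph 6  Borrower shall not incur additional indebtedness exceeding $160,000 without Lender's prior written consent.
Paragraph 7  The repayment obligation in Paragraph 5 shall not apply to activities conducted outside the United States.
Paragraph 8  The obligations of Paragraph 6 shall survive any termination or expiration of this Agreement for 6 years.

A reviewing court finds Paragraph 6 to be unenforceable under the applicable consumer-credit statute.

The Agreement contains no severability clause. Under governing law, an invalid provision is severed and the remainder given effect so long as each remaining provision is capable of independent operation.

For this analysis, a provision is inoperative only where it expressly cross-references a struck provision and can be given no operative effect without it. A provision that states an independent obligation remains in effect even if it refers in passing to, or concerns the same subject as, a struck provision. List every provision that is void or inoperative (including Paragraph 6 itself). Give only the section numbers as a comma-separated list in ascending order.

Paragraph 6 is struck. Paragraph 8 merely fixes the survival period for Paragraph 6; with Paragraph 6 gone it has nothing to operate on and falls away. Paragraph 1 mentions Paragraph 8 but its own obligation stands independently of Paragraph 8, so Paragraph 1 is not affected. Under the stated default rule, only provisions that cannot operate independently fall away; the rest are enforced. Paragraph 1, Paragraph 2, Paragraph 3, Paragraph 4, Paragraph 5, and Paragraph 7 remain in effect.

6, 8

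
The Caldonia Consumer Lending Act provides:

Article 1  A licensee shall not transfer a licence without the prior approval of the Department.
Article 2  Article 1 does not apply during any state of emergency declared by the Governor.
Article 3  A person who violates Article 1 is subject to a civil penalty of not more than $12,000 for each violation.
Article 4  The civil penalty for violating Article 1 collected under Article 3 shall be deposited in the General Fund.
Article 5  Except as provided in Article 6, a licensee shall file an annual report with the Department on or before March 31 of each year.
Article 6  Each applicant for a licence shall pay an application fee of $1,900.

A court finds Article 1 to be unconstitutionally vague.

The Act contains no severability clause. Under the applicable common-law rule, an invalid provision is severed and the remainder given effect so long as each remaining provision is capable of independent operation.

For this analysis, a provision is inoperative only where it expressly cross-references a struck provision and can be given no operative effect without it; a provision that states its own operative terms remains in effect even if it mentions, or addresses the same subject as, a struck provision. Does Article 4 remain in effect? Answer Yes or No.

Article 1 is struck. The only function of Article 2 is the emergency suspension of Article 1, so it cannot stand once Article 1 is removed. Article 3 operates only by reference to Article 1, so it falls with Article 1. Article 4 operates only by reference to Article 3, so it falls with Article 3. Under the stated default rule, only provisions that cannot operate independently fall away; the rest are enforced. Article 5 and Article 6 remain in effect. Article 4 is among the inoperative provisions, so the answer is no.

No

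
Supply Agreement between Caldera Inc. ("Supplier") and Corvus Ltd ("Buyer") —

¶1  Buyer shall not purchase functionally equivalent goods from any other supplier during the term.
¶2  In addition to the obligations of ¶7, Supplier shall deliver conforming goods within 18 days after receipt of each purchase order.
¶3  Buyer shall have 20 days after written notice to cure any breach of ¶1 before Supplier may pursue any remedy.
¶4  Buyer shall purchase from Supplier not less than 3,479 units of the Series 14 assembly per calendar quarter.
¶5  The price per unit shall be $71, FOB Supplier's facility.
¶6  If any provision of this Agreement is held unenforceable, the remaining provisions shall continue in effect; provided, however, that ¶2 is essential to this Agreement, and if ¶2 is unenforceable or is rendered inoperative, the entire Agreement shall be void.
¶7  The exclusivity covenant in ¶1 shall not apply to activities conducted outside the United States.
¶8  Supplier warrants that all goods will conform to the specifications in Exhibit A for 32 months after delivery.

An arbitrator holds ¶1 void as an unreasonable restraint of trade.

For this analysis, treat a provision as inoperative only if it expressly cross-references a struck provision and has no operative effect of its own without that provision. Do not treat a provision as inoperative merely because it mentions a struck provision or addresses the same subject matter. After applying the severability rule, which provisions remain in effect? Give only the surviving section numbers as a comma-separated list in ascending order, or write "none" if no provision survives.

2, 4, 5, 6, 8

¶1 is struck. ¶3 operates only by reference to ¶1, so it falls with ¶1. ¶7 has no operative effect of its own apart from ¶1 and is therefore inoperative. ¶2 mentions ¶7 but its own obligation stands independently of ¶7, so ¶2 is not affected. ¶6 makes ¶2 an essential term, but ¶2 is unaffected, so the severability proviso in ¶6 preserves the remaining provisions. ¶2, ¶4, ¶5, ¶6, and ¶8 remain in effect.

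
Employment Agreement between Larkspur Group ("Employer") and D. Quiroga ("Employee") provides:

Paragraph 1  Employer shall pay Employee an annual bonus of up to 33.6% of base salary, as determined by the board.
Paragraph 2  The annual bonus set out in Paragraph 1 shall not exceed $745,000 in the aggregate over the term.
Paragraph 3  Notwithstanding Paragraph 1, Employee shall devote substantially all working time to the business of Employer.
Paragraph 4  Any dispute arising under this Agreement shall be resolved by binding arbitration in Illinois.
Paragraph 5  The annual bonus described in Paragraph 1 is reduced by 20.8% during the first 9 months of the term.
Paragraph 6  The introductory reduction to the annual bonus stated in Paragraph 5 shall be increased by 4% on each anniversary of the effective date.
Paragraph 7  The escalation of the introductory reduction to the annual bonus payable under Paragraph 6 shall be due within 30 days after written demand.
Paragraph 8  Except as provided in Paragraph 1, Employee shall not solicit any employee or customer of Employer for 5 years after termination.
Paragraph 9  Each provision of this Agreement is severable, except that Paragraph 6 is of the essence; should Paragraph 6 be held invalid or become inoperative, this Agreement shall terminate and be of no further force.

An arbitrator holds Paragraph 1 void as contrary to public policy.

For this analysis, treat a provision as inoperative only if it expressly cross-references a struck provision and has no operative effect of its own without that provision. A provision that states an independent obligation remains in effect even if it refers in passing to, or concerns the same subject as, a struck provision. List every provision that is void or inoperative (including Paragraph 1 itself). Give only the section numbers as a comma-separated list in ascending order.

Paragraph 1 is struck. Paragraph 2 operates only by reference to Paragraph 1, so it falls with Paragraph 1. The whole of Paragraph 5 is the introductory reduction to the annual bonus, defined by reference to Paragraph 1, so Paragraph 5 cannot stand once Paragraph 1 is removed. Paragraph 6 does nothing except set the escalation of the introductory reduction to the annual bonus by reference to Paragraph 5; with Paragraph 5 gone it has no independent effect and is inoperative. Paragraph 7 does nothing except set the payment deadline for the escalation of the introductory reduction to the annual bonus by reference to Paragraph 6; with Paragraph 6 gone it has no independent effect and is inoperative. Paragraph 9 makes Paragraph 6 an essential term, and Paragraph 6 has been rendered inoperative by the cascade; under Paragraph 9, the entire Agreement is therefore void. No provision of the Agreement survives.

1, 2, 3, 4, 5, 6, 7, 8, 9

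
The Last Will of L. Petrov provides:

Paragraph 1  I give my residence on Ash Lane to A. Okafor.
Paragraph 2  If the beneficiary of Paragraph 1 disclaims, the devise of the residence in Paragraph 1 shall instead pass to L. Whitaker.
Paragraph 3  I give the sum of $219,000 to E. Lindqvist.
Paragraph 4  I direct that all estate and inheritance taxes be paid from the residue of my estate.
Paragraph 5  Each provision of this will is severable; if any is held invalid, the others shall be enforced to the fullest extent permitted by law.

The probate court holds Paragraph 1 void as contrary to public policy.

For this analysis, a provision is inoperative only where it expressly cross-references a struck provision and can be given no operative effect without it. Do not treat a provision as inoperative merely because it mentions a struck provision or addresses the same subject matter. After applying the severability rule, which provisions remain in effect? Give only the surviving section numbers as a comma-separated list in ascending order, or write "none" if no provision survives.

3, 4, 5

Paragraph 1 is struck. Paragraph 2 operates only by reference to Paragraph 1, so it falls with Paragraph 1. Paragraph 5 is a severability clause and preserves every provision that can still be given independent effect. That leaves Paragraph 3, Paragraph 4, and Paragraph 5 in effect.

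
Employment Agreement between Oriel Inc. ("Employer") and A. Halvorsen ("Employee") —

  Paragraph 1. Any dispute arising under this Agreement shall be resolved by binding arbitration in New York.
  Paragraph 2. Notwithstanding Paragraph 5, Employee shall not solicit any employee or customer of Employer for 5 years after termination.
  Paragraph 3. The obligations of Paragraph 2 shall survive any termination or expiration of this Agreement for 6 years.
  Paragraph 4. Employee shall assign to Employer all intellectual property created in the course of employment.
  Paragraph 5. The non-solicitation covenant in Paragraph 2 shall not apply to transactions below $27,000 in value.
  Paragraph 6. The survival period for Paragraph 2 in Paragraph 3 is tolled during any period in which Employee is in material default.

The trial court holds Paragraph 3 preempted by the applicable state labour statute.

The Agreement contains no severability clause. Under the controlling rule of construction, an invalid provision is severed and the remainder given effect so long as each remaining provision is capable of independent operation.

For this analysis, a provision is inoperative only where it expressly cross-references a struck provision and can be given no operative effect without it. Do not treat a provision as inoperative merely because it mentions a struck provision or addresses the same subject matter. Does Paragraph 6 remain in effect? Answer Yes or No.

Paragraph 3 is struck. Paragraph 6 does nothing except set the tolling of the survival period for Paragraph 2 by reference to Paragraph 3; with Paragraph 3 gone it has no independent effect and is inoperative. Under the stated default rule, only provisions that cannot operate independently fall away; the rest are enforced. That leaves Paragraph 1, Paragraph 2, Paragraph 4, and Paragraph 5 in effect. Paragraph 6 is among the inoperative provisions, so the answer is no.

No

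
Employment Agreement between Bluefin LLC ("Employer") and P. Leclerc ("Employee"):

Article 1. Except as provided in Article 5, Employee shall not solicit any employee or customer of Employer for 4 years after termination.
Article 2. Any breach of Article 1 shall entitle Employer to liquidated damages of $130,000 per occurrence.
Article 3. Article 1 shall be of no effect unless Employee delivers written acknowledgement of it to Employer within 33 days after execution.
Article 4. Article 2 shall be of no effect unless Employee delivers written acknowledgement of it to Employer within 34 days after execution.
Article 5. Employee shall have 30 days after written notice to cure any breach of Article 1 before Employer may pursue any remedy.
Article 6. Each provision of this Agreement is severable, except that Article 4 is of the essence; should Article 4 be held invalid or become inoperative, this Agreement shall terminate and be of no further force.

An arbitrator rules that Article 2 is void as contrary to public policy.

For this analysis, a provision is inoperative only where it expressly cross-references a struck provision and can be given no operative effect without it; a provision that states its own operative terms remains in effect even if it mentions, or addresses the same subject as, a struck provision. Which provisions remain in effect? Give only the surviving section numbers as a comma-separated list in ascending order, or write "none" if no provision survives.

Article 2 is struck. Article 4 merely fixes the acknowledgement condition for Article 2; with Article 2 gone it has nothing to operate on and falls away. Article 6 makes Article 4 an essential term, and Article 4 has been rendered inoperative by the cascade; under Article 6, the entire Agreement is therefore void. No provision of the Agreement survives.

none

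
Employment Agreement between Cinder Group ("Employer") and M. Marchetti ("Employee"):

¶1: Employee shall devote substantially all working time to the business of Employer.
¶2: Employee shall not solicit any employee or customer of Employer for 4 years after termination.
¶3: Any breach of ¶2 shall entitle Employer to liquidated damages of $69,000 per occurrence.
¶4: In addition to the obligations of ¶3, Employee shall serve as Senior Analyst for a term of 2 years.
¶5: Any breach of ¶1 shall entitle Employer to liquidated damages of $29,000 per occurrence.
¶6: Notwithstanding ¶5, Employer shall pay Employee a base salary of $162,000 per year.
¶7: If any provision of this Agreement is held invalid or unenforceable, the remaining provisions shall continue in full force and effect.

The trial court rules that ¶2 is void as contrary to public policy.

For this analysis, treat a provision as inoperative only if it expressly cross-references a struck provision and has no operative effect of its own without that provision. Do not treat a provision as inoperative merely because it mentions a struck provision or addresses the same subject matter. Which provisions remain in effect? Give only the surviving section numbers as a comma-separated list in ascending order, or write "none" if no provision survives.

1, 4, 5, 6, 7

¶2 is struck. ¶3 does nothing except set the liquidated-damages amount by reference to ¶2; with ¶2 gone it has no independent effect and is inoperative. Although ¶4 refers to ¶3, its operative terms do not depend on ¶3, so it remains in effect. ¶7 is a severability clause and preserves every provision that can still be given independent effect. That leaves ¶1, ¶4, ¶5, ¶6, and ¶7 in effect.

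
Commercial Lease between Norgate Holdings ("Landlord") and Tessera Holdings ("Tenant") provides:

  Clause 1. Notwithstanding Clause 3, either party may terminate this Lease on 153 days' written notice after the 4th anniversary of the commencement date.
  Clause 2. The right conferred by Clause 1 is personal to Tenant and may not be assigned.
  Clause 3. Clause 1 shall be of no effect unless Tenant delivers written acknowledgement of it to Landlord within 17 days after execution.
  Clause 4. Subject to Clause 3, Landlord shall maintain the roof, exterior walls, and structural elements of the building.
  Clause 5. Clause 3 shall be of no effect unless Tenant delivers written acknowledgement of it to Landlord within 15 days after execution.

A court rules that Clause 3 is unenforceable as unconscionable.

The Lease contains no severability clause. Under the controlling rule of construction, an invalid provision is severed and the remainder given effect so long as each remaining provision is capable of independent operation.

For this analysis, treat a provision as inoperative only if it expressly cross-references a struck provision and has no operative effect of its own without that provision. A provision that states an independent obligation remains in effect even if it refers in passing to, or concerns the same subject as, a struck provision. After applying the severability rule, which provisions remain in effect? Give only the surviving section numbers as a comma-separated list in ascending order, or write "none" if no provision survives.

1, 2, 4

Clause 3 is struck. The only function of Clause 5 is the acknowledgement condition for Clause 3, so it cannot stand once Clause 3 is removed. Clause 4 mentions Clause 3 but its own obligation stands independently of Clause 3, so Clause 4 is not affected. Although Clause 1 refers to Clause 3, its operative terms do not depend on Clause 3, so it remains in effect. With no severability clause, the stated default rule severs what cannot stand and enforces each remaining provision that can operate on its own. That leaves Clause 1, Clause 2, and Clause 4 in effect.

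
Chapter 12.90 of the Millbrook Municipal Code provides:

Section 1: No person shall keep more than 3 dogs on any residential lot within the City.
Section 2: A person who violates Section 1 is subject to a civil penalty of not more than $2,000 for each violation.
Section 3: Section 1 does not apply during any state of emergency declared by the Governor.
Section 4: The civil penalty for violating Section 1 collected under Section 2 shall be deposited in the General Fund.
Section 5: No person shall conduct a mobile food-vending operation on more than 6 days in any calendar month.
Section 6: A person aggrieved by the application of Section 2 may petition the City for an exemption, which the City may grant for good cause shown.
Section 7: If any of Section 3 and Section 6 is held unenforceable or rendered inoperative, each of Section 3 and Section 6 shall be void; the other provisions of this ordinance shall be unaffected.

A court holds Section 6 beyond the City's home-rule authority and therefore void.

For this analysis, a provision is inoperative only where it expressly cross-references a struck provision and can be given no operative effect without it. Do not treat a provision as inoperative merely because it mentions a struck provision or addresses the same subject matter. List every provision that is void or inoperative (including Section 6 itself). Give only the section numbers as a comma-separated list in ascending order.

3, 6

Section 6 is struck. Nothing else in the ordinance is defined by reference to Section 6. Section 7 declares Section 3 and Section 6 mutually dependent; since one of them has fallen, all of them are of no effect. That brings down Section 3 as well. The remainder continues in force under Section 7. That leaves Section 1, Section 2, Section 4, Section 5, and Section 7 in effect.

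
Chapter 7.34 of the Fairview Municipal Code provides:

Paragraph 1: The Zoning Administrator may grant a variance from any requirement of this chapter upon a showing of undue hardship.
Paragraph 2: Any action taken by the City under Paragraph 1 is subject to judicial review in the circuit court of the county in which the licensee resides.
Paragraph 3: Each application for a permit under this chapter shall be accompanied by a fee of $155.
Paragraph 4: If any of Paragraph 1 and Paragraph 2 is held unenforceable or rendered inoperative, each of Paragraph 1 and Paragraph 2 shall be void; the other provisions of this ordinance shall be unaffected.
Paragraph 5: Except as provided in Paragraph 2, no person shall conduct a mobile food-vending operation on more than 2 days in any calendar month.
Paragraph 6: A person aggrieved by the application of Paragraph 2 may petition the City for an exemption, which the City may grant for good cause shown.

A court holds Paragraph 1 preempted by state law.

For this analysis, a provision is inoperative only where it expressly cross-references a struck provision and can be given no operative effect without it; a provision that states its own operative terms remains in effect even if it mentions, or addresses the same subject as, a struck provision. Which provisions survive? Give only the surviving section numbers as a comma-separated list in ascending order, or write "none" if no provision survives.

3, 4, 5

Paragraph 1 is struck. Paragraph 2 operates only by reference to Paragraph 1, so it falls with Paragraph 1. Paragraph 6 operates only by reference to Paragraph 2, so it falls with Paragraph 2. Although Paragraph 5 refers to Paragraph 2, its operative terms do not depend on Paragraph 2, so it remains in effect. Paragraph 4 declares Paragraph 1 and Paragraph 2 mutually dependent; since one of them has fallen, all of them are of no effect. The remainder continues in force under Paragraph 4. The provisions still in force are Paragraph 3, Paragraph 4, and Paragraph 5.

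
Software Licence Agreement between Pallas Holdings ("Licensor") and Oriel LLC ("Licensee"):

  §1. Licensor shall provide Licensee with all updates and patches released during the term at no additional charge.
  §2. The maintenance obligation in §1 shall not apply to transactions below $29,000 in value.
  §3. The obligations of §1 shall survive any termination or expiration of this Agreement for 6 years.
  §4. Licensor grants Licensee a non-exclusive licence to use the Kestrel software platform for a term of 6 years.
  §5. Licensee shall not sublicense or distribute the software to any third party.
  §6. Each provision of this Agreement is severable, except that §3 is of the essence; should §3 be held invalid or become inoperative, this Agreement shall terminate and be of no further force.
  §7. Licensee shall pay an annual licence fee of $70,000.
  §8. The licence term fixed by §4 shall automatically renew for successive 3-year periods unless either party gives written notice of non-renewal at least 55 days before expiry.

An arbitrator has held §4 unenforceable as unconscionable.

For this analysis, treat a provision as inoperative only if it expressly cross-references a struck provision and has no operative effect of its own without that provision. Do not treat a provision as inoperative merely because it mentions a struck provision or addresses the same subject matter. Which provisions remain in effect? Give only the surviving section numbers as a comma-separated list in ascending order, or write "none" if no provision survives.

§4 is struck. §8 does nothing except set the renewal of the licence term by reference to §4; with §4 gone it has no independent effect and is inoperative. §6 makes §3 an essential term, but §3 is unaffected, so the severability proviso in §6 preserves the remaining provisions. That leaves §1, §2, §3, §5, §6, and §7 in effect.

1, 2, 3, 5, 6, 7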